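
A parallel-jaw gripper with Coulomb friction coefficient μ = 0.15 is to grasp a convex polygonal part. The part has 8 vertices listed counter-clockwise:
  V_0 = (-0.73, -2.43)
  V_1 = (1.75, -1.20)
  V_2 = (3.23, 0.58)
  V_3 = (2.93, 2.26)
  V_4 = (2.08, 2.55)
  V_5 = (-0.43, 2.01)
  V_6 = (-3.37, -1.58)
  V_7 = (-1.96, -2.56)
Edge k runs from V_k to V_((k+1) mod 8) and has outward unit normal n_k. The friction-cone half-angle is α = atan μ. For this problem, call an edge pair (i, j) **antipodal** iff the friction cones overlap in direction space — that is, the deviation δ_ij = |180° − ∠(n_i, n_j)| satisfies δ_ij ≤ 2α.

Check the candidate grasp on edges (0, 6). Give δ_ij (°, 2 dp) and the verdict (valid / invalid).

δ = 118.82°, invalid

α = atan 0.15 = 8.53°;  2α = 17.06°
edge 0: e_0 = (+2.48, +1.23);  n_0 = (+0.4443, -0.8959)
edge 6: e_6 = (+1.41, -0.98);  n_6 = (-0.5707, -0.8211)
∠(n_0, n_6) = 61.18°
δ = |180° − 61.18°| = 118.82°
118.82° > 2α = 17.06°  →  invalid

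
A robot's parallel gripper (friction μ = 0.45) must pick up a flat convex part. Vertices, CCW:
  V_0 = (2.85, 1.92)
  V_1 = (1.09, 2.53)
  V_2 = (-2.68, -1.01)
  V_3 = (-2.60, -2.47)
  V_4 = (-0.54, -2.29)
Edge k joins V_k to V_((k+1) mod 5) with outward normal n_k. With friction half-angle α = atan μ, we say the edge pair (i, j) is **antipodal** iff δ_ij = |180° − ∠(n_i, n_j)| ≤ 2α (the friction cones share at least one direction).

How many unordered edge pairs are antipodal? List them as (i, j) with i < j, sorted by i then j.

α = atan 0.45 = 24.23°;  2α = 48.46°
n_0 = (+0.3275, +0.9449)
n_1 = (-0.6845, +0.7290)
n_2 = (-0.9985, -0.0547)
n_3 = (+0.0870, -0.9962)
n_4 = (+0.7789, -0.6272)
  (0,1): δ = 117.69°  ·
  (0,2): δ = 67.75°  ·
  (0,3): δ = 24.11°  ✓
  (0,4): δ = 70.27°  ·
  (1,2): δ = 130.06°  ·
  (1,3): δ = 38.20°  ✓
  (1,4): δ = 7.96°  ✓
  (2,3): δ = 88.14°  ·
  (2,4): δ = 41.98°  ✓
  (3,4): δ = 133.84°  ·
antipodal pairs: 4

count = 4; pairs: (0,3), (1,3), (1,4), (2,4)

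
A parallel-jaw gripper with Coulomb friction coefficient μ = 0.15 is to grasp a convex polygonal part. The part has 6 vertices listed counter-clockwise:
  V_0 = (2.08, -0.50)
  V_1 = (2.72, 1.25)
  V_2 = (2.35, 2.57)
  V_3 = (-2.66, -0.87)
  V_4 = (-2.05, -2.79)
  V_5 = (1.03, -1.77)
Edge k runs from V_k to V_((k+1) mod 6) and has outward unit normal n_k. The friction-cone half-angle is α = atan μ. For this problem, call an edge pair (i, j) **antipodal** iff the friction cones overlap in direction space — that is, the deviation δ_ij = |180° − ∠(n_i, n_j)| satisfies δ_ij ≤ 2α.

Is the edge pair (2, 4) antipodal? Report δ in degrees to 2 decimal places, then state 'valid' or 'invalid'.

δ = 16.15°, valid

α = atan 0.15 = 8.53°;  2α = 17.06°
edge 2: e_2 = (-5.01, -3.44);  n_2 = (-0.5660, +0.8244)
edge 4: e_4 = (+3.08, +1.02);  n_4 = (+0.3144, -0.9493)
∠(n_2, n_4) = 163.85°
δ = |180° − 163.85°| = 16.15°
16.15° ≤ 2α = 17.06°  →  valid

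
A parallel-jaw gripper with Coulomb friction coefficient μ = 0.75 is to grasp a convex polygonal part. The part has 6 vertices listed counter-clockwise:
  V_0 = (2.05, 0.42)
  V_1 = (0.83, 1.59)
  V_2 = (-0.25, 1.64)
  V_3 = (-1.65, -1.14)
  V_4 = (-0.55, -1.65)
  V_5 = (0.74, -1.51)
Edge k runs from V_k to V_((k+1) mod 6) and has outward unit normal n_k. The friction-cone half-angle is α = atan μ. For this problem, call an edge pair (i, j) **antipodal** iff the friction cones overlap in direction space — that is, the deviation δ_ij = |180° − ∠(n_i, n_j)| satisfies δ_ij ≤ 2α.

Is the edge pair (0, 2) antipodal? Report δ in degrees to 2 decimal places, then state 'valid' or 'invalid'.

δ = 72.93°, valid

α = atan 0.75 = 36.87°;  2α = 73.74°
edge 0: e_0 = (-1.22, +1.17);  n_0 = (+0.6922, +0.7217)
edge 2: e_2 = (-1.40, -2.78);  n_2 = (-0.8931, +0.4498)
∠(n_0, n_2) = 107.07°
δ = |180° − 107.07°| = 72.93°
72.93° ≤ 2α = 73.74°  →  valid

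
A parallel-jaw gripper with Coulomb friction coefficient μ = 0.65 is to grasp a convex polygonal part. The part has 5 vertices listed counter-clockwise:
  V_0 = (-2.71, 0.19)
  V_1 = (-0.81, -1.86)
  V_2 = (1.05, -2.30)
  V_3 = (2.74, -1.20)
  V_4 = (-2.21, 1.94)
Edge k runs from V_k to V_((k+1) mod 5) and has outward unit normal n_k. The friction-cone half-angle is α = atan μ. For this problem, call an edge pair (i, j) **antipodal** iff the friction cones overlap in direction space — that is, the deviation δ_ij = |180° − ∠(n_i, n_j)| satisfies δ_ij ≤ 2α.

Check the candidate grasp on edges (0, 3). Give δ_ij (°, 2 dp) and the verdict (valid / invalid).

δ = 14.79°, valid

α = atan 0.65 = 33.02°;  2α = 66.05°
edge 0: e_0 = (+1.90, -2.05);  n_0 = (-0.7334, -0.6798)
edge 3: e_3 = (-4.95, +3.14);  n_3 = (+0.5357, +0.8444)
∠(n_0, n_3) = 165.21°
δ = |180° − 165.21°| = 14.79°
14.79° ≤ 2α = 66.05°  →  valid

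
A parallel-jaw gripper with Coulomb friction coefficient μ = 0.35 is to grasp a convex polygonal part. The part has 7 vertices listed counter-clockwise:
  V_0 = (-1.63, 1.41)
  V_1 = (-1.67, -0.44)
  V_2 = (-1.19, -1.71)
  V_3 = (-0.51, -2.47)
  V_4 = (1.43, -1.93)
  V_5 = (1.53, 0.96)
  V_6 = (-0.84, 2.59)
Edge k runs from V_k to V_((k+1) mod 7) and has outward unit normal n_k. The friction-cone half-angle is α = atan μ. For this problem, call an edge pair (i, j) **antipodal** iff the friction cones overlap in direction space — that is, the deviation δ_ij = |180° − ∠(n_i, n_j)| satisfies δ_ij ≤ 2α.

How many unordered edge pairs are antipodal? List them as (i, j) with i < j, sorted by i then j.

α = atan 0.35 = 19.29°;  2α = 38.58°
n_0 = (-0.9998, +0.0216)
n_1 = (-0.9354, -0.3535)
n_2 = (-0.7452, -0.6668)
n_3 = (+0.2682, -0.9634)
n_4 = (+0.9994, -0.0346)
n_5 = (+0.5667, +0.8239)
n_6 = (-0.8310, +0.5563)
  (0,1): δ = 158.06°  ·
  (0,2): δ = 136.94°  ·
  (0,3): δ = 73.21°  ·
  (0,4): δ = 0.74°  ✓
  (0,5): δ = 56.72°  ·
  (0,6): δ = 147.44°  ·
  (1,2): δ = 158.88°  ·
  (1,3): δ = 95.15°  ·
  (1,4): δ = 22.69°  ✓
  (1,5): δ = 34.78°  ✓
  (1,6): δ = 125.49°  ·
  (2,3): δ = 116.27°  ·
  (2,4): δ = 43.80°  ·
  (2,5): δ = 13.66°  ✓
  (2,6): δ = 104.38°  ·
  (3,4): δ = 107.54°  ·
  (3,5): δ = 50.07°  ·
  (3,6): δ = 40.64°  ·
  (4,5): δ = 122.54°  ·
  (4,6): δ = 31.82°  ✓
  (5,6): δ = 89.28°  ·
antipodal pairs: 5

count = 5; pairs: (0,4), (1,4), (1,5), (2,5), (4,6)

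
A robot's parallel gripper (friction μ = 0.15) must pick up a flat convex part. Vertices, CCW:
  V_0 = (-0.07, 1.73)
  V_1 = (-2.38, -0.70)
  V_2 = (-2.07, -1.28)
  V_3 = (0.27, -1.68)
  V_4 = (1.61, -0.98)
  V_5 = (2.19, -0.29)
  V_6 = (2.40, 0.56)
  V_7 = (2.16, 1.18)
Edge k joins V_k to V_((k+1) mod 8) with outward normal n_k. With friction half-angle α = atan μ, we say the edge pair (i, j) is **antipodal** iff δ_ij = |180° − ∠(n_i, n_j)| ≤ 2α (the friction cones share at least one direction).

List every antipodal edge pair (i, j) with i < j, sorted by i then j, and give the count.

count = 3; pairs: (0,4), (1,6), (2,7)

α = atan 0.15 = 8.53°;  2α = 17.06°
n_0 = (-0.7248, +0.6890)
n_1 = (-0.8819, -0.4714)
n_2 = (-0.1685, -0.9857)
n_3 = (+0.4630, -0.8863)
n_4 = (+0.7655, -0.6435)
n_5 = (+0.9708, -0.2398)
n_6 = (+0.9326, +0.3610)
n_7 = (+0.2395, +0.9709)
  (0,1): δ = 108.33°  ·
  (0,2): δ = 56.15°  ·
  (0,3): δ = 18.87°  ·
  (0,4): δ = 3.50°  ✓
  (0,5): δ = 29.67°  ·
  (0,6): δ = 64.71°  ·
  (0,7): δ = 119.70°  ·
  (1,2): δ = 127.82°  ·
  (1,3): δ = 90.54°  ·
  (1,4): δ = 68.17°  ·
  (1,5): δ = 42.00°  ·
  (1,6): δ = 6.96°  ✓
  (1,7): δ = 48.02°  ·
  (2,3): δ = 142.72°  ·
  (2,4): δ = 120.35°  ·
  (2,5): δ = 94.18°  ·
  (2,6): δ = 59.14°  ·
  (2,7): δ = 4.15°  ✓
  (3,4): δ = 157.63°  ·
  (3,5): δ = 131.46°  ·
  (3,6): δ = 96.42°  ·
  (3,7): δ = 41.44°  ·
  (4,5): δ = 153.83°  ·
  (4,6): δ = 118.79°  ·
  (4,7): δ = 63.81°  ·
  (5,6): δ = 144.96°  ·
  (5,7): δ = 89.98°  ·
  (6,7): δ = 125.02°  ·
antipodal pairs: 3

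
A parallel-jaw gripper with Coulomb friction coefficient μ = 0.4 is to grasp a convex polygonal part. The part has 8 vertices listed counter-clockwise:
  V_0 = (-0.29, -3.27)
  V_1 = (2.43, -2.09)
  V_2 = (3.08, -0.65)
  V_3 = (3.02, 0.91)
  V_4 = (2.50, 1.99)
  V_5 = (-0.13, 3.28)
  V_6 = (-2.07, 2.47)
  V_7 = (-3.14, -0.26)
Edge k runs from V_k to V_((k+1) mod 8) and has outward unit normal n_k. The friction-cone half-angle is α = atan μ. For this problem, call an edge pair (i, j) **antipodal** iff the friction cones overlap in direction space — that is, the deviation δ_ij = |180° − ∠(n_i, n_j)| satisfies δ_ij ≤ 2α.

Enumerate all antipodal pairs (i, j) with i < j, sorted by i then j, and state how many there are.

count = 7; pairs: (0,5), (1,5), (1,6), (2,6), (2,7), (3,7), (4,7)

α = atan 0.4 = 21.80°;  2α = 43.60°
n_0 = (+0.3980, -0.9174)
n_1 = (+0.9114, -0.4114)
n_2 = (+0.9993, +0.0384)
n_3 = (+0.9010, +0.4338)
n_4 = (+0.4404, +0.8978)
n_5 = (-0.3853, +0.9228)
n_6 = (-0.9310, +0.3649)
n_7 = (-0.7261, -0.6875)
  (0,1): δ = 137.75°  ·
  (0,2): δ = 111.25°  ·
  (0,3): δ = 87.74°  ·
  (0,4): δ = 49.58°  ·
  (0,5): δ = 0.79°  ✓
  (0,6): δ = 45.15°  ·
  (0,7): δ = 109.98°  ·
  (1,2): δ = 153.50°  ·
  (1,3): δ = 130.00°  ·
  (1,4): δ = 91.83°  ·
  (1,5): δ = 43.04°  ✓
  (1,6): δ = 2.89°  ✓
  (1,7): δ = 67.73°  ·
  (2,3): δ = 156.49°  ·
  (2,4): δ = 118.33°  ·
  (2,5): δ = 69.54°  ·
  (2,6): δ = 23.60°  ✓
  (2,7): δ = 41.23°  ✓
  (3,4): δ = 141.84°  ·
  (3,5): δ = 93.05°  ·
  (3,6): δ = 47.11°  ·
  (3,7): δ = 17.73°  ✓
  (4,5): δ = 131.21°  ·
  (4,6): δ = 85.27°  ·
  (4,7): δ = 20.44°  ✓
  (5,6): δ = 134.06°  ·
  (5,7): δ = 69.23°  ·
  (6,7): δ = 115.16°  ·
antipodal pairs: 7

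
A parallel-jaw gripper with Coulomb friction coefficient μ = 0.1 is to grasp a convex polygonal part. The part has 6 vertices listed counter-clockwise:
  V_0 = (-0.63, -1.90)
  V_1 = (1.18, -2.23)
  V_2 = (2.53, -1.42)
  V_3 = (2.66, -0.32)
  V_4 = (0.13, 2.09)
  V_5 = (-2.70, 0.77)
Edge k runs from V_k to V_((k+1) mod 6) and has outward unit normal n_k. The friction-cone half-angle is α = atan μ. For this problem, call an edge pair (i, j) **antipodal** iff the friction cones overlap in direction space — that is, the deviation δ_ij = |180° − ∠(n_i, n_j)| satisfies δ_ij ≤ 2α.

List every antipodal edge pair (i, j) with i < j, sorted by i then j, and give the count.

α = atan 0.1 = 5.71°;  2α = 11.42°
n_0 = (-0.1794, -0.9838)
n_1 = (+0.5145, -0.8575)
n_2 = (+0.9931, -0.1174)
n_3 = (+0.6897, +0.7241)
n_4 = (-0.4227, +0.9063)
n_5 = (-0.7903, -0.6127)
  (0,1): δ = 138.70°  ·
  (0,2): δ = 86.41°  ·
  (0,3): δ = 33.28°  ·
  (0,4): δ = 35.34°  ·
  (0,5): δ = 138.12°  ·
  (1,2): δ = 127.70°  ·
  (1,3): δ = 74.57°  ·
  (1,4): δ = 5.96°  ✓
  (1,5): δ = 96.82°  ·
  (2,3): δ = 126.87°  ·
  (2,4): δ = 58.25°  ·
  (2,5): δ = 44.53°  ·
  (3,4): δ = 111.39°  ·
  (3,5): δ = 8.61°  ✓
  (4,5): δ = 77.22°  ·
antipodal pairs: 2

count = 2; pairs: (1,4), (3,5)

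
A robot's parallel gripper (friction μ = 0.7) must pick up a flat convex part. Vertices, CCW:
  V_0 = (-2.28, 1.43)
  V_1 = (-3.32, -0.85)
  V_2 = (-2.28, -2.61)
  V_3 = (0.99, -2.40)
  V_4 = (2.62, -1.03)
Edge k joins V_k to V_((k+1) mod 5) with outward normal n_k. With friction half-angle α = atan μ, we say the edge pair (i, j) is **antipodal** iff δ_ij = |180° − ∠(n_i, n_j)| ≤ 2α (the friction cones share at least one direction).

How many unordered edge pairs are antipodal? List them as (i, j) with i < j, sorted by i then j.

count = 5; pairs: (0,2), (0,3), (1,4), (2,4), (3,4)

α = atan 0.7 = 34.99°;  2α = 69.98°
n_0 = (-0.9098, +0.4150)
n_1 = (-0.8609, -0.5087)
n_2 = (+0.0641, -0.9979)
n_3 = (+0.6434, -0.7655)
n_4 = (+0.4487, +0.8937)
  (0,1): δ = 124.90°  ·
  (0,2): δ = 61.81°  ✓
  (0,3): δ = 25.43°  ✓
  (0,4): δ = 87.86°  ·
  (1,2): δ = 116.90°  ·
  (1,3): δ = 80.53°  ·
  (1,4): δ = 32.76°  ✓
  (2,3): δ = 143.63°  ·
  (2,4): δ = 30.33°  ✓
  (3,4): δ = 66.71°  ✓
antipodal pairs: 5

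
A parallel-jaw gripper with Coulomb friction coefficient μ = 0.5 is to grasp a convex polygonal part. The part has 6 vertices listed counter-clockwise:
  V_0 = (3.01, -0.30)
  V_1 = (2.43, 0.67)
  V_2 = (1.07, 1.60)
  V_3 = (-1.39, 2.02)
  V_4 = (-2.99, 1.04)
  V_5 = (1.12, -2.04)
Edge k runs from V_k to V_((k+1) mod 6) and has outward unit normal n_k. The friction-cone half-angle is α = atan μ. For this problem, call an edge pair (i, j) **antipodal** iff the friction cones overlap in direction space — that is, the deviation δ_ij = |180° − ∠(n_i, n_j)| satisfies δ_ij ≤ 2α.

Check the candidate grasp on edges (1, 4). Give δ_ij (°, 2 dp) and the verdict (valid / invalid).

δ = 2.48°, valid

α = atan 0.5 = 26.57°;  2α = 53.13°
edge 1: e_1 = (-1.36, +0.93);  n_1 = (+0.5645, +0.8255)
edge 4: e_4 = (+4.11, -3.08);  n_4 = (-0.5997, -0.8002)
∠(n_1, n_4) = 177.52°
δ = |180° − 177.52°| = 2.48°
2.48° ≤ 2α = 53.13°  →  valid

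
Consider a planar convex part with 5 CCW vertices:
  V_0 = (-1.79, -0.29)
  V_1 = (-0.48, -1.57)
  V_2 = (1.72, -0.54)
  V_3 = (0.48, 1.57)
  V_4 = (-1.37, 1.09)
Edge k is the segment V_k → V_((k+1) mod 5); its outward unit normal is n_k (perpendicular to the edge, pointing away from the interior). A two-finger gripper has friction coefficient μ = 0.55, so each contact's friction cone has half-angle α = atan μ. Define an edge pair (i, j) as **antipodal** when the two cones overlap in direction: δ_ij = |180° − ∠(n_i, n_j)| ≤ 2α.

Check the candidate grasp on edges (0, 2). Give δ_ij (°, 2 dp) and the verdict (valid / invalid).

α = atan 0.55 = 28.81°;  2α = 57.62°
edge 0: e_0 = (+1.31, -1.28);  n_0 = (-0.6989, -0.7152)
edge 2: e_2 = (-1.24, +2.11);  n_2 = (+0.8621, +0.5067)
∠(n_0, n_2) = 164.78°
δ = |180° − 164.78°| = 15.22°
15.22° ≤ 2α = 57.62°  →  valid

δ = 15.22°, valid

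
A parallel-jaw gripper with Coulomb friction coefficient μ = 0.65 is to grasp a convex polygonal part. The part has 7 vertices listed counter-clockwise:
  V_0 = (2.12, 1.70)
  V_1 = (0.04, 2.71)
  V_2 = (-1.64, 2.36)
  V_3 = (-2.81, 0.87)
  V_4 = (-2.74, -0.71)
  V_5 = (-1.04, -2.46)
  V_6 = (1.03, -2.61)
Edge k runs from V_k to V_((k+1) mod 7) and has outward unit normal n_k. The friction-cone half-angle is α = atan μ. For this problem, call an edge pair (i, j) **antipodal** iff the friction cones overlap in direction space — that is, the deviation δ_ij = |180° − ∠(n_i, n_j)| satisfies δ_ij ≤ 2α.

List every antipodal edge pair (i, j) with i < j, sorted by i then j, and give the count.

count = 10; pairs: (0,3), (0,4), (0,5), (1,4), (1,5), (1,6), (2,5), (2,6), (3,6), (4,6)

α = atan 0.65 = 33.02°;  2α = 66.05°
n_0 = (+0.4368, +0.8996)
n_1 = (-0.2040, +0.9790)
n_2 = (-0.7865, +0.6176)
n_3 = (-0.9990, -0.0443)
n_4 = (-0.7173, -0.6968)
n_5 = (-0.0723, -0.9974)
n_6 = (+0.9695, -0.2452)
  (0,1): δ = 142.33°  ·
  (0,2): δ = 102.24°  ·
  (0,3): δ = 61.56°  ✓
  (0,4): δ = 19.93°  ✓
  (0,5): δ = 21.76°  ✓
  (0,6): δ = 101.71°  ·
  (1,2): δ = 139.91°  ·
  (1,3): δ = 99.23°  ·
  (1,4): δ = 57.60°  ✓
  (1,5): δ = 15.91°  ✓
  (1,6): δ = 64.04°  ✓
  (2,3): δ = 139.32°  ·
  (2,4): δ = 97.69°  ·
  (2,5): δ = 56.00°  ✓
  (2,6): δ = 23.95°  ✓
  (3,4): δ = 138.37°  ·
  (3,5): δ = 96.68°  ·
  (3,6): δ = 16.73°  ✓
  (4,5): δ = 138.31°  ·
  (4,6): δ = 58.36°  ✓
  (5,6): δ = 100.05°  ·
antipodal pairs: 10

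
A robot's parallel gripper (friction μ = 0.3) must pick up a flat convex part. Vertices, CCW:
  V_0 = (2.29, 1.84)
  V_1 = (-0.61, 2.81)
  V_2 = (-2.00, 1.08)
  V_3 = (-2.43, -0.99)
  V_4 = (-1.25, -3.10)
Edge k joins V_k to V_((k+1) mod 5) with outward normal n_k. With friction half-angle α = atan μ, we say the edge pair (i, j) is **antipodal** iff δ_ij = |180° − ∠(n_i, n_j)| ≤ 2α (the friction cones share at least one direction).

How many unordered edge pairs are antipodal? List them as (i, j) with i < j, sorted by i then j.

α = atan 0.3 = 16.70°;  2α = 33.40°
n_0 = (+0.3172, +0.9484)
n_1 = (-0.7795, +0.6263)
n_2 = (-0.9791, +0.2034)
n_3 = (-0.8728, -0.4881)
n_4 = (+0.8128, -0.5825)
  (0,1): δ = 110.29°  ·
  (0,2): δ = 83.24°  ·
  (0,3): δ = 42.29°  ·
  (0,4): δ = 72.87°  ·
  (1,2): δ = 152.95°  ·
  (1,3): δ = 112.00°  ·
  (1,4): δ = 3.16°  ✓
  (2,3): δ = 139.05°  ·
  (2,4): δ = 23.89°  ✓
  (3,4): δ = 64.84°  ·
antipodal pairs: 2

count = 2; pairs: (1,4), (2,4)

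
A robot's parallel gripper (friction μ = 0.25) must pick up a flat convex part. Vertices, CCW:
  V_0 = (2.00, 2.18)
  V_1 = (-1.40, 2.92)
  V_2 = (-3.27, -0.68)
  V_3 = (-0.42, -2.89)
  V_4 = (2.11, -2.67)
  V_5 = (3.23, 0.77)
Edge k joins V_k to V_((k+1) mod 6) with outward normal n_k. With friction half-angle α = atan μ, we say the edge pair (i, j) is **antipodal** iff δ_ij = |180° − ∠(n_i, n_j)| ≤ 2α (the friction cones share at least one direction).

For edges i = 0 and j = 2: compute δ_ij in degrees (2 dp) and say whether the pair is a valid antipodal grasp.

δ = 25.51°, valid

α = atan 0.25 = 14.04°;  2α = 28.07°
edge 0: e_0 = (-3.40, +0.74);  n_0 = (+0.2127, +0.9771)
edge 2: e_2 = (+2.85, -2.21);  n_2 = (-0.6128, -0.7902)
∠(n_0, n_2) = 154.49°
δ = |180° − 154.49°| = 25.51°
25.51° ≤ 2α = 28.07°  →  valid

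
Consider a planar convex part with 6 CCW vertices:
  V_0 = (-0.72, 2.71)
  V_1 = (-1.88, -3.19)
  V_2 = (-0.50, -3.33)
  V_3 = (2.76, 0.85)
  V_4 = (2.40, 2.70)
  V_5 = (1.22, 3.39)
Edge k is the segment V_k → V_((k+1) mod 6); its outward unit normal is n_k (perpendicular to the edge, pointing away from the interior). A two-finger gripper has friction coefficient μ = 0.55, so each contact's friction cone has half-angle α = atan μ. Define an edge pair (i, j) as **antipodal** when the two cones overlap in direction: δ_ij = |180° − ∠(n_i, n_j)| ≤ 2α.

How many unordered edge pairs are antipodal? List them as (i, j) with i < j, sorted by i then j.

count = 5; pairs: (0,2), (0,3), (1,4), (1,5), (2,5)

α = atan 0.55 = 28.81°;  2α = 57.62°
n_0 = (-0.9812, +0.1929)
n_1 = (-0.1009, -0.9949)
n_2 = (+0.7885, -0.6150)
n_3 = (+0.9816, +0.1910)
n_4 = (+0.5048, +0.8632)
n_5 = (-0.3308, +0.9437)
  (0,1): δ = 84.67°  ·
  (0,2): δ = 26.83°  ✓
  (0,3): δ = 22.13°  ✓
  (0,4): δ = 70.81°  ·
  (0,5): δ = 120.44°  ·
  (1,2): δ = 122.16°  ·
  (1,3): δ = 73.20°  ·
  (1,4): δ = 24.52°  ✓
  (1,5): δ = 25.11°  ✓
  (2,3): δ = 131.04°  ·
  (2,4): δ = 82.37°  ·
  (2,5): δ = 32.73°  ✓
  (3,4): δ = 131.33°  ·
  (3,5): δ = 81.70°  ·
  (4,5): δ = 130.37°  ·
antipodal pairs: 5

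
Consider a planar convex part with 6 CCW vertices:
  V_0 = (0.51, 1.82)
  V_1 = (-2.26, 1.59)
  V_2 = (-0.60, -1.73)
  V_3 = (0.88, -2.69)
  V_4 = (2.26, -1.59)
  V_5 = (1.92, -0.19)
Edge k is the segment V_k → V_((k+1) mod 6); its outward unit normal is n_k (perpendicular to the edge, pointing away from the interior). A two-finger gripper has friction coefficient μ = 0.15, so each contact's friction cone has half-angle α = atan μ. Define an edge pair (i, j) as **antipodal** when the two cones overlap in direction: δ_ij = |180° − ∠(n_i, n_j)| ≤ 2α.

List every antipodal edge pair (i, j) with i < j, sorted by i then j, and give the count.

count = 2; pairs: (1,4), (1,5)

α = atan 0.15 = 8.53°;  2α = 17.06°
n_0 = (-0.0827, +0.9966)
n_1 = (-0.8944, -0.4472)
n_2 = (-0.5442, -0.8390)
n_3 = (+0.6233, -0.7820)
n_4 = (+0.9718, +0.2360)
n_5 = (+0.8187, +0.5743)
  (0,1): δ = 68.18°  ·
  (0,2): δ = 37.72°  ·
  (0,3): δ = 33.81°  ·
  (0,4): δ = 98.90°  ·
  (0,5): δ = 120.30°  ·
  (1,2): δ = 149.53°  ·
  (1,3): δ = 78.01°  ·
  (1,4): δ = 12.91°  ✓
  (1,5): δ = 8.48°  ✓
  (2,3): δ = 108.47°  ·
  (2,4): δ = 43.38°  ·
  (2,5): δ = 21.98°  ·
  (3,4): δ = 114.91°  ·
  (3,5): δ = 93.51°  ·
  (4,5): δ = 158.60°  ·
antipodal pairs: 2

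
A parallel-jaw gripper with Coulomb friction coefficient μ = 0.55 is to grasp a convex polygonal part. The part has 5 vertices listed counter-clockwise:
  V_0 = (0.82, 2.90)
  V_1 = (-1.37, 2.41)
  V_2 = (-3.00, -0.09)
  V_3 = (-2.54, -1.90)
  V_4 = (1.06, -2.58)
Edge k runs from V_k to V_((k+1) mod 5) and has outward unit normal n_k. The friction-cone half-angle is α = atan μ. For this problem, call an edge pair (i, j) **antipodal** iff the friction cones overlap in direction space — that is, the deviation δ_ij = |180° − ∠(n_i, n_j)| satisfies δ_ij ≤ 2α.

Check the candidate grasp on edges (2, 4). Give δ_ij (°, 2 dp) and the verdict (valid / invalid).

α = atan 0.55 = 28.81°;  2α = 57.62°
edge 2: e_2 = (+0.46, -1.81);  n_2 = (-0.9692, -0.2463)
edge 4: e_4 = (-0.24, +5.48);  n_4 = (+0.9990, +0.0438)
∠(n_2, n_4) = 168.25°
δ = |180° − 168.25°| = 11.75°
11.75° ≤ 2α = 57.62°  →  valid

δ = 11.75°, valid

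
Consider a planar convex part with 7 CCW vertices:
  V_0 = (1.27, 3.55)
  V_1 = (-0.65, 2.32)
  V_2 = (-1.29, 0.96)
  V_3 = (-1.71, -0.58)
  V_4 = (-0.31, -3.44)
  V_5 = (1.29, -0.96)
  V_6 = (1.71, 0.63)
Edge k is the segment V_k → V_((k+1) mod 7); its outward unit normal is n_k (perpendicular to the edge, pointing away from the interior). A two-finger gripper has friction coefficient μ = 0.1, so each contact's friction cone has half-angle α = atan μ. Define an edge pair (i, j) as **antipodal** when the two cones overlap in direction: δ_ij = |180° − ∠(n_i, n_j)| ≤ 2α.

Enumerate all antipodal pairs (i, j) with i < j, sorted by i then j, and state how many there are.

α = atan 0.1 = 5.71°;  2α = 11.42°
n_0 = (-0.5394, +0.8420)
n_1 = (-0.9048, +0.4258)
n_2 = (-0.9648, +0.2631)
n_3 = (-0.8982, -0.4397)
n_4 = (+0.8403, -0.5421)
n_5 = (+0.9668, -0.2554)
n_6 = (+0.9888, +0.1490)
  (0,1): δ = 147.85°  ·
  (0,2): δ = 137.90°  ·
  (0,3): δ = 96.56°  ·
  (0,4): δ = 24.53°  ·
  (0,5): δ = 42.56°  ·
  (0,6): δ = 65.92°  ·
  (1,2): δ = 170.05°  ·
  (1,3): δ = 128.72°  ·
  (1,4): δ = 7.63°  ✓
  (1,5): δ = 10.40°  ✓
  (1,6): δ = 33.77°  ·
  (2,3): δ = 138.66°  ·
  (2,4): δ = 17.57°  ·
  (2,5): δ = 0.46°  ✓
  (2,6): δ = 23.82°  ·
  (3,4): δ = 58.91°  ·
  (3,5): δ = 40.88°  ·
  (3,6): δ = 17.51°  ·
  (4,5): δ = 161.97°  ·
  (4,6): δ = 138.60°  ·
  (5,6): δ = 156.63°  ·
antipodal pairs: 3

count = 3; pairs: (1,4), (1,5), (2,5)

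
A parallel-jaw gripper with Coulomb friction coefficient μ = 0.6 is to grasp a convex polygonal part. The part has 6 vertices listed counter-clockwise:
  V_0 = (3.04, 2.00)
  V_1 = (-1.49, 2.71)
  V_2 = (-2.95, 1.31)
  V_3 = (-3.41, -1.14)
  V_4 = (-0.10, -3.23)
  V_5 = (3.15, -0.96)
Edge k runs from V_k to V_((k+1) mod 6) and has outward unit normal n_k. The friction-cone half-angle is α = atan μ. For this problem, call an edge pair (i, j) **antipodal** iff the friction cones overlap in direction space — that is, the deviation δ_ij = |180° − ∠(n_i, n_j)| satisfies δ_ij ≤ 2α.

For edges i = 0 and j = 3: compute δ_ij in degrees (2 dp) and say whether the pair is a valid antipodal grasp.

δ = 23.36°, valid

α = atan 0.6 = 30.96°;  2α = 61.93°
edge 0: e_0 = (-4.53, +0.71);  n_0 = (+0.1548, +0.9879)
edge 3: e_3 = (+3.31, -2.09);  n_3 = (-0.5339, -0.8455)
∠(n_0, n_3) = 156.64°
δ = |180° − 156.64°| = 23.36°
23.36° ≤ 2α = 61.93°  →  valid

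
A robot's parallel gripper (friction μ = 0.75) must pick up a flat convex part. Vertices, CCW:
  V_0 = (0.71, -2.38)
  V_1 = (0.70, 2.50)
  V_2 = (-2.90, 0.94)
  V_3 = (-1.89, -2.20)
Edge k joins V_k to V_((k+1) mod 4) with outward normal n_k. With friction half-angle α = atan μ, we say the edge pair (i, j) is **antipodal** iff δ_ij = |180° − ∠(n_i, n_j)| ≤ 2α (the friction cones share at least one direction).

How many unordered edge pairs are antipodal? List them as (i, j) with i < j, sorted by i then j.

count = 3; pairs: (0,1), (0,2), (1,3)

α = atan 0.75 = 36.87°;  2α = 73.74°
n_0 = (+1.0000, +0.0020)
n_1 = (-0.3976, +0.9176)
n_2 = (-0.9520, -0.3062)
n_3 = (-0.0691, -0.9976)
  (0,1): δ = 66.69°  ✓
  (0,2): δ = 17.71°  ✓
  (0,3): δ = 85.92°  ·
  (1,2): δ = 95.60°  ·
  (1,3): δ = 27.39°  ✓
  (2,3): δ = 111.79°  ·
antipodal pairs: 3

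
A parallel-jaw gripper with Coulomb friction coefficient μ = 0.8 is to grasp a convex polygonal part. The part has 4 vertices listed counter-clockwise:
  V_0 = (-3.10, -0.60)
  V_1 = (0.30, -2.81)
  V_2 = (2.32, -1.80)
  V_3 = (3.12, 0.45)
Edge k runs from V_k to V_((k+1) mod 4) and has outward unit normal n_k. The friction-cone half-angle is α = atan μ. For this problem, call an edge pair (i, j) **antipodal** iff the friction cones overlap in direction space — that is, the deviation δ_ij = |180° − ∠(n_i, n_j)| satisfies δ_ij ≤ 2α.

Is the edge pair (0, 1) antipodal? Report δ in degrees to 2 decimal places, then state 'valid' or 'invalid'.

δ = 120.41°, invalid

α = atan 0.8 = 38.66°;  2α = 77.32°
edge 0: e_0 = (+3.40, -2.21);  n_0 = (-0.5450, -0.8384)
edge 1: e_1 = (+2.02, +1.01);  n_1 = (+0.4472, -0.8944)
∠(n_0, n_1) = 59.59°
δ = |180° − 59.59°| = 120.41°
120.41° > 2α = 77.32°  →  invalid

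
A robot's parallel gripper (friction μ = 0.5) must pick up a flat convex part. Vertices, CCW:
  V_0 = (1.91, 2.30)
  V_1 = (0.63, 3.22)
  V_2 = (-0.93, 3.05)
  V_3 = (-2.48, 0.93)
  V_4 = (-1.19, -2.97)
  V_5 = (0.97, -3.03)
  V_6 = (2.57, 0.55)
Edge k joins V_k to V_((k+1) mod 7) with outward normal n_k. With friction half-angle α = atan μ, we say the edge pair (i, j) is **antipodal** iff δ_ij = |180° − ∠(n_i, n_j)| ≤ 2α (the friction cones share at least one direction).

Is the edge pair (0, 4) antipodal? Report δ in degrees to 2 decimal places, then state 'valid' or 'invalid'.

δ = 34.12°, valid

α = atan 0.5 = 26.57°;  2α = 53.13°
edge 0: e_0 = (-1.28, +0.92);  n_0 = (+0.5836, +0.8120)
edge 4: e_4 = (+2.16, -0.06);  n_4 = (-0.0278, -0.9996)
∠(n_0, n_4) = 145.88°
δ = |180° − 145.88°| = 34.12°
34.12° ≤ 2α = 53.13°  →  valid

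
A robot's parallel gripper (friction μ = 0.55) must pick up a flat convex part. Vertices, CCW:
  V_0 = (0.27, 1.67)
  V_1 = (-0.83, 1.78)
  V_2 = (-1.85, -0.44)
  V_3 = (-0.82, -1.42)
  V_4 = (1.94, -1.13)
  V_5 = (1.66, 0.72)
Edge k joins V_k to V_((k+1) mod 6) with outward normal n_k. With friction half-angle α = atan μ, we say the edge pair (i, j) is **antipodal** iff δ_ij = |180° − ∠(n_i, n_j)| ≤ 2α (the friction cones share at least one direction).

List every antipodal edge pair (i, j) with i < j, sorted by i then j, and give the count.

α = atan 0.55 = 28.81°;  2α = 57.62°
n_0 = (+0.0995, +0.9950)
n_1 = (-0.9087, +0.4175)
n_2 = (-0.6893, -0.7245)
n_3 = (+0.1045, -0.9945)
n_4 = (+0.9887, +0.1496)
n_5 = (+0.5643, +0.8256)
  (0,1): δ = 108.97°  ·
  (0,2): δ = 37.86°  ✓
  (0,3): δ = 11.71°  ✓
  (0,4): δ = 104.32°  ·
  (0,5): δ = 151.36°  ·
  (1,2): δ = 108.90°  ·
  (1,3): δ = 59.32°  ·
  (1,4): δ = 33.28°  ✓
  (1,5): δ = 80.33°  ·
  (2,3): δ = 130.43°  ·
  (2,4): δ = 37.82°  ✓
  (2,5): δ = 9.22°  ✓
  (3,4): δ = 87.39°  ·
  (3,5): δ = 40.35°  ✓
  (4,5): δ = 132.96°  ·
antipodal pairs: 6

count = 6; pairs: (0,2), (0,3), (1,4), (2,4), (2,5), (3,5)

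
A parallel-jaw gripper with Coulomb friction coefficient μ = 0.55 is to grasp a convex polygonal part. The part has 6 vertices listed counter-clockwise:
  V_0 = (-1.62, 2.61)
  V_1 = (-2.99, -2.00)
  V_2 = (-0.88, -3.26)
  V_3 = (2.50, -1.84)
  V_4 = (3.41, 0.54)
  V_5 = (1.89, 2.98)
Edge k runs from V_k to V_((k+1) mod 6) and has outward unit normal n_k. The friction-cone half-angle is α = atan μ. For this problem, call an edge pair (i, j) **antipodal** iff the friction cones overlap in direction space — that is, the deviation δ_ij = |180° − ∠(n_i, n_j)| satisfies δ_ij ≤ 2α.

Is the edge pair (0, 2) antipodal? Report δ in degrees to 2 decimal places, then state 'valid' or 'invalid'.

δ = 50.66°, valid

α = atan 0.55 = 28.81°;  2α = 57.62°
edge 0: e_0 = (-1.37, -4.61);  n_0 = (-0.9586, +0.2849)
edge 2: e_2 = (+3.38, +1.42);  n_2 = (+0.3873, -0.9219)
∠(n_0, n_2) = 129.34°
δ = |180° − 129.34°| = 50.66°
50.66° ≤ 2α = 57.62°  →  valid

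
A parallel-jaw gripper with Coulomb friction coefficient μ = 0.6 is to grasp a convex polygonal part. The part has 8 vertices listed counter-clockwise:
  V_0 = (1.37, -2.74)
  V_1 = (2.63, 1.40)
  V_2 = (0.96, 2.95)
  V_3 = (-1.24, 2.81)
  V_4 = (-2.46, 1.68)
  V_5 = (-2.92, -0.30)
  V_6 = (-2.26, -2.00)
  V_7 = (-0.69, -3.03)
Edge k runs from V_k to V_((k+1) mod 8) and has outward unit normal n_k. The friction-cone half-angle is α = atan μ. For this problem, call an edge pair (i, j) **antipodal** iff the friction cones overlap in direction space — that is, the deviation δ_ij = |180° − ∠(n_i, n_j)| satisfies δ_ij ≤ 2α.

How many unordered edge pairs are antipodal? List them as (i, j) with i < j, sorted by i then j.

count = 10; pairs: (0,3), (0,4), (0,5), (1,4), (1,5), (1,6), (1,7), (2,6), (2,7), (3,7)

α = atan 0.6 = 30.96°;  2α = 61.93°
n_0 = (+0.9567, -0.2912)
n_1 = (+0.6803, +0.7329)
n_2 = (-0.0635, +0.9980)
n_3 = (-0.6795, +0.7336)
n_4 = (-0.9741, +0.2263)
n_5 = (-0.9322, -0.3619)
n_6 = (-0.5485, -0.8361)
n_7 = (+0.1394, -0.9902)
  (0,1): δ = 115.94°  ·
  (0,2): δ = 69.43°  ·
  (0,3): δ = 30.27°  ✓
  (0,4): δ = 3.85°  ✓
  (0,5): δ = 38.15°  ✓
  (0,6): δ = 73.66°  ·
  (0,7): δ = 114.94°  ·
  (1,2): δ = 133.49°  ·
  (1,3): δ = 94.33°  ·
  (1,4): δ = 60.21°  ✓
  (1,5): δ = 25.92°  ✓
  (1,6): δ = 9.60°  ✓
  (1,7): δ = 50.88°  ✓
  (2,3): δ = 140.83°  ·
  (2,4): δ = 106.72°  ·
  (2,5): δ = 72.42°  ·
  (2,6): δ = 36.91°  ✓
  (2,7): δ = 4.37°  ✓
  (3,4): δ = 145.89°  ·
  (3,5): δ = 111.59°  ·
  (3,6): δ = 76.07°  ·
  (3,7): δ = 34.79°  ✓
  (4,5): δ = 145.70°  ·
  (4,6): δ = 110.19°  ·
  (4,7): δ = 68.91°  ·
  (5,6): δ = 144.48°  ·
  (5,7): δ = 103.20°  ·
  (6,7): δ = 138.72°  ·
antipodal pairs: 10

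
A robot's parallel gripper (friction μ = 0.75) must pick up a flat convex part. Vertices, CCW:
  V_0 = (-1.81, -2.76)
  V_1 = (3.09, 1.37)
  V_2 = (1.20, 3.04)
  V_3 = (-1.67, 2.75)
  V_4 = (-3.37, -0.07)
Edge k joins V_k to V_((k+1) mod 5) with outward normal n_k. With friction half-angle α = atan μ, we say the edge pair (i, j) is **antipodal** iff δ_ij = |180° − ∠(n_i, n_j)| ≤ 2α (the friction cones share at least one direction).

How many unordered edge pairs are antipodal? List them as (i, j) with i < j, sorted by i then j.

count = 4; pairs: (0,2), (0,3), (1,4), (2,4)

α = atan 0.75 = 36.87°;  2α = 73.74°
n_0 = (+0.6445, -0.7646)
n_1 = (+0.6621, +0.7494)
n_2 = (-0.1005, +0.9949)
n_3 = (-0.8564, +0.5163)
n_4 = (-0.8651, -0.5017)
  (0,1): δ = 81.59°  ·
  (0,2): δ = 34.36°  ✓
  (0,3): δ = 18.79°  ✓
  (0,4): δ = 79.98°  ·
  (1,2): δ = 132.77°  ·
  (1,3): δ = 79.62°  ·
  (1,4): δ = 18.43°  ✓
  (2,3): δ = 126.85°  ·
  (2,4): δ = 65.66°  ✓
  (3,4): δ = 118.81°  ·
antipodal pairs: 4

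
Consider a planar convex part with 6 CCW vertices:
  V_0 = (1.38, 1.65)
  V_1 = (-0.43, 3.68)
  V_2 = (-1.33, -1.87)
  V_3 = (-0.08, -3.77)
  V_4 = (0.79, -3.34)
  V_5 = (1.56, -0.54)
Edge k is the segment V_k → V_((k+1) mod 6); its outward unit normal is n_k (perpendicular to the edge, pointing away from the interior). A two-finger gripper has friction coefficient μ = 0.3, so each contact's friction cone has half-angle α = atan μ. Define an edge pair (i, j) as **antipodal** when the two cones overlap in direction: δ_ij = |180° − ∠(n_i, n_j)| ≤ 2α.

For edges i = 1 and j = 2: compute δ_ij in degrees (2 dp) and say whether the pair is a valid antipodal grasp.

δ = 137.45°, invalid

α = atan 0.3 = 16.70°;  2α = 33.40°
edge 1: e_1 = (-0.90, -5.55);  n_1 = (-0.9871, +0.1601)
edge 2: e_2 = (+1.25, -1.90);  n_2 = (-0.8354, -0.5496)
∠(n_1, n_2) = 42.55°
δ = |180° − 42.55°| = 137.45°
137.45° > 2α = 33.40°  →  invalid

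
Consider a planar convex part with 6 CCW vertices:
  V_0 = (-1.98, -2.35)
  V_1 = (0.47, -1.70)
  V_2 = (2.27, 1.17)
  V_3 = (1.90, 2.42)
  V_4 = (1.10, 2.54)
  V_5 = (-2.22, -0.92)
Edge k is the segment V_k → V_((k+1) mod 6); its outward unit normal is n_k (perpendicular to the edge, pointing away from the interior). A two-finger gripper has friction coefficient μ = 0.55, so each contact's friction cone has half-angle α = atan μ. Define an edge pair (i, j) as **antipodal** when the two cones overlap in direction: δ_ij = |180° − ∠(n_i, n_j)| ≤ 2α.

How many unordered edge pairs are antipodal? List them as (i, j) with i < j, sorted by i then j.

count = 5; pairs: (0,3), (0,4), (1,4), (1,5), (2,5)

α = atan 0.55 = 28.81°;  2α = 57.62°
n_0 = (+0.2564, -0.9666)
n_1 = (+0.8472, -0.5313)
n_2 = (+0.9589, +0.2838)
n_3 = (+0.1483, +0.9889)
n_4 = (-0.7216, +0.6924)
n_5 = (-0.9862, -0.1655)
  (0,1): δ = 136.95°  ·
  (0,2): δ = 88.37°  ·
  (0,3): δ = 23.39°  ✓
  (0,4): δ = 31.32°  ✓
  (0,5): δ = 84.67°  ·
  (1,2): δ = 131.42°  ·
  (1,3): δ = 66.44°  ·
  (1,4): δ = 11.72°  ✓
  (1,5): δ = 41.62°  ✓
  (2,3): δ = 115.02°  ·
  (2,4): δ = 60.31°  ·
  (2,5): δ = 6.96°  ✓
  (3,4): δ = 125.29°  ·
  (3,5): δ = 71.94°  ·
  (4,5): δ = 126.66°  ·
antipodal pairs: 5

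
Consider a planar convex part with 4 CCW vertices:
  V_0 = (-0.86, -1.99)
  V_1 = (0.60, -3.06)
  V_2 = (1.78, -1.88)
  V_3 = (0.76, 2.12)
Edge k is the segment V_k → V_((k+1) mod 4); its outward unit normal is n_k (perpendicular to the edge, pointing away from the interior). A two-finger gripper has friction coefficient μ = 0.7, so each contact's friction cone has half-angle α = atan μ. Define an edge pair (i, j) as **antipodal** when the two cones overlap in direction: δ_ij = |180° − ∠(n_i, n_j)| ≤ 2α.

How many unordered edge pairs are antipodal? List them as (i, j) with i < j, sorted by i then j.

α = atan 0.7 = 34.99°;  2α = 69.98°
n_0 = (-0.5911, -0.8066)
n_1 = (+0.7071, -0.7071)
n_2 = (+0.9690, +0.2471)
n_3 = (-0.9303, +0.3667)
  (0,1): δ = 98.76°  ·
  (0,2): δ = 39.46°  ✓
  (0,3): δ = 104.72°  ·
  (1,2): δ = 120.69°  ·
  (1,3): δ = 23.49°  ✓
  (2,3): δ = 35.82°  ✓
antipodal pairs: 3

count = 3; pairs: (0,2), (1,3), (2,3)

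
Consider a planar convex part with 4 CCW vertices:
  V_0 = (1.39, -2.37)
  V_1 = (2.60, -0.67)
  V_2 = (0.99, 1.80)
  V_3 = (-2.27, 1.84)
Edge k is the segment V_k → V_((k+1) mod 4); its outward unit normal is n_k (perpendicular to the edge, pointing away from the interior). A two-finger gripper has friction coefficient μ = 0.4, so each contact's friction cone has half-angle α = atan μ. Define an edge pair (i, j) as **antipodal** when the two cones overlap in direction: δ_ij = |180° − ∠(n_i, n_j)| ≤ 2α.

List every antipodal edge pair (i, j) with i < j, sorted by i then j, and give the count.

α = atan 0.4 = 21.80°;  2α = 43.60°
n_0 = (+0.8147, -0.5799)
n_1 = (+0.8377, +0.5461)
n_2 = (+0.0123, +0.9999)
n_3 = (-0.7547, -0.6561)
  (0,1): δ = 111.46°  ·
  (0,2): δ = 55.26°  ·
  (0,3): δ = 76.44°  ·
  (1,2): δ = 123.80°  ·
  (1,3): δ = 7.91°  ✓
  (2,3): δ = 48.29°  ·
antipodal pairs: 1

count = 1; pairs: (1,3)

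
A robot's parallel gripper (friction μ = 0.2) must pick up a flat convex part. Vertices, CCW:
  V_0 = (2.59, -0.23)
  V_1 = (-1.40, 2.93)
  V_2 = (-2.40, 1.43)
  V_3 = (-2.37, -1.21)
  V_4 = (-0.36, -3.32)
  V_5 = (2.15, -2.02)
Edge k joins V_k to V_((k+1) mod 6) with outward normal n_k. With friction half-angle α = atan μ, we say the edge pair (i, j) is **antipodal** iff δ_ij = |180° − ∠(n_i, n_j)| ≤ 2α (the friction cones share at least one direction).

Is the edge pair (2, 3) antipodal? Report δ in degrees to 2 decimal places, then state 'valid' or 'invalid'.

α = atan 0.2 = 11.31°;  2α = 22.62°
edge 2: e_2 = (+0.03, -2.64);  n_2 = (-0.9999, -0.0114)
edge 3: e_3 = (+2.01, -2.11);  n_3 = (-0.7241, -0.6897)
∠(n_2, n_3) = 42.96°
δ = |180° − 42.96°| = 137.04°
137.04° > 2α = 22.62°  →  invalid

δ = 137.04°, invalid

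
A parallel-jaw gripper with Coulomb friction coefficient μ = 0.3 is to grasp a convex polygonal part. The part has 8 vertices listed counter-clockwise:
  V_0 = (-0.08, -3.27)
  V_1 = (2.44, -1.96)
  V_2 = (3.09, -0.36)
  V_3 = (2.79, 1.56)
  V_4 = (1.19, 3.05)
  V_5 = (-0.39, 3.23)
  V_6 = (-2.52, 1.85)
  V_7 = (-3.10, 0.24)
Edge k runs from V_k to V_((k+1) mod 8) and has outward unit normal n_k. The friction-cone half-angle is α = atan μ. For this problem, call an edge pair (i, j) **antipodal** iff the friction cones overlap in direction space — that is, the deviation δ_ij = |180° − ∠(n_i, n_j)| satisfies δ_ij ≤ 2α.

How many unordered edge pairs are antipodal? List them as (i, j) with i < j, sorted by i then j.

α = atan 0.3 = 16.70°;  2α = 33.40°
n_0 = (+0.4612, -0.8873)
n_1 = (+0.9265, -0.3764)
n_2 = (+0.9880, +0.1544)
n_3 = (+0.6815, +0.7318)
n_4 = (+0.1132, +0.9936)
n_5 = (-0.5437, +0.8393)
n_6 = (-0.9408, +0.3389)
n_7 = (-0.7580, -0.6522)
  (0,1): δ = 139.58°  ·
  (0,2): δ = 108.59°  ·
  (0,3): δ = 70.43°  ·
  (0,4): δ = 33.97°  ·
  (0,5): δ = 5.47°  ✓
  (0,6): δ = 42.72°  ·
  (0,7): δ = 103.24°  ·
  (1,2): δ = 149.01°  ·
  (1,3): δ = 110.85°  ·
  (1,4): δ = 74.39°  ·
  (1,5): δ = 34.95°  ·
  (1,6): δ = 2.30°  ✓
  (1,7): δ = 62.82°  ·
  (2,3): δ = 141.84°  ·
  (2,4): δ = 105.38°  ·
  (2,5): δ = 65.94°  ·
  (2,6): δ = 28.69°  ✓
  (2,7): δ = 31.83°  ✓
  (3,4): δ = 143.54°  ·
  (3,5): δ = 104.10°  ·
  (3,6): δ = 66.85°  ·
  (3,7): δ = 6.33°  ✓
  (4,5): δ = 140.56°  ·
  (4,6): δ = 103.31°  ·
  (4,7): δ = 42.79°  ·
  (5,6): δ = 142.75°  ·
  (5,7): δ = 82.23°  ·
  (6,7): δ = 119.48°  ·
antipodal pairs: 5

count = 5; pairs: (0,5), (1,6), (2,6), (2,7), (3,7)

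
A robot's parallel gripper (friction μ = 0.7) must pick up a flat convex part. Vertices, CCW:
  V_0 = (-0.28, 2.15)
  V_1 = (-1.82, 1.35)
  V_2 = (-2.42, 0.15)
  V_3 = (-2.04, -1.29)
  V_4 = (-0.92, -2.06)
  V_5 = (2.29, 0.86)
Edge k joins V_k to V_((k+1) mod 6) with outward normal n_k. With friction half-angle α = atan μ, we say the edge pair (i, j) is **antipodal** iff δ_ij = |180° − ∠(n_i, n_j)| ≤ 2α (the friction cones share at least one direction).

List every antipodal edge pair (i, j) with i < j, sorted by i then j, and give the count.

α = atan 0.7 = 34.99°;  2α = 69.98°
n_0 = (-0.4610, +0.8874)
n_1 = (-0.8944, +0.4472)
n_2 = (-0.9669, -0.2552)
n_3 = (-0.5665, -0.8240)
n_4 = (+0.6729, -0.7397)
n_5 = (+0.4486, +0.8937)
  (0,1): δ = 144.02°  ·
  (0,2): δ = 102.67°  ·
  (0,3): δ = 61.96°  ✓
  (0,4): δ = 14.84°  ✓
  (0,5): δ = 125.89°  ·
  (1,2): δ = 138.65°  ·
  (1,3): δ = 97.94°  ·
  (1,4): δ = 21.14°  ✓
  (1,5): δ = 89.91°  ·
  (2,3): δ = 139.29°  ·
  (2,4): δ = 62.49°  ✓
  (2,5): δ = 48.56°  ✓
  (3,4): δ = 103.20°  ·
  (3,5): δ = 7.85°  ✓
  (4,5): δ = 68.95°  ✓
antipodal pairs: 7

count = 7; pairs: (0,3), (0,4), (1,4), (2,4), (2,5), (3,5), (4,5)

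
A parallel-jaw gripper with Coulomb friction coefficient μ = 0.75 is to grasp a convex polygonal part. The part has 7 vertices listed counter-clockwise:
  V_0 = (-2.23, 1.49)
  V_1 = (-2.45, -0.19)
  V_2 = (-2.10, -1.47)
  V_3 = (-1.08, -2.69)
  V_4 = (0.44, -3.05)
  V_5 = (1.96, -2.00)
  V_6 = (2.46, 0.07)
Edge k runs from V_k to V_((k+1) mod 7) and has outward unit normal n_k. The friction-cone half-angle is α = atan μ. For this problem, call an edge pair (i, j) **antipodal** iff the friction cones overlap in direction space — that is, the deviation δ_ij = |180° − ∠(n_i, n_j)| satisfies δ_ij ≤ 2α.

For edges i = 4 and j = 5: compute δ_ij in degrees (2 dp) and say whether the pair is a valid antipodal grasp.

δ = 138.22°, invalid

α = atan 0.75 = 36.87°;  2α = 73.74°
edge 4: e_4 = (+1.52, +1.05);  n_4 = (+0.5684, -0.8228)
edge 5: e_5 = (+0.50, +2.07);  n_5 = (+0.9720, -0.2348)
∠(n_4, n_5) = 41.78°
δ = |180° − 41.78°| = 138.22°
138.22° > 2α = 73.74°  →  invalid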